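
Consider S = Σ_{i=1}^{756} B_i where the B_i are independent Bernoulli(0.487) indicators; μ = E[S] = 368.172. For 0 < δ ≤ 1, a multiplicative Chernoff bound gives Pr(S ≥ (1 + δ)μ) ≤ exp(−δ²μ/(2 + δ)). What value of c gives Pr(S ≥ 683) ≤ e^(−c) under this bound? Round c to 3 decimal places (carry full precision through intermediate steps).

Write 683 = (1 + δ)μ, so δ = 683/368.172 − 1 = 0.8551112…
Then the exponent is δ²μ/(2 + δ) = (683 − μ)² / (μ·(2 + δ)) = 94.291581.

94.292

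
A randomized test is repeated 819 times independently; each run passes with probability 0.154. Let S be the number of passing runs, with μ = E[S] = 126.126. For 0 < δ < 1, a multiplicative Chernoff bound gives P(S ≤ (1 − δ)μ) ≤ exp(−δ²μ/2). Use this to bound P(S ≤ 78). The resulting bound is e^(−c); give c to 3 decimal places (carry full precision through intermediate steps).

Write 78 = (1 − δ)μ, so δ = 1 − 78/126.126 = 0.3815708…
Then the exponent is δ²μ/2 = (μ − 78)²/(2μ) = 9.181738.

9.182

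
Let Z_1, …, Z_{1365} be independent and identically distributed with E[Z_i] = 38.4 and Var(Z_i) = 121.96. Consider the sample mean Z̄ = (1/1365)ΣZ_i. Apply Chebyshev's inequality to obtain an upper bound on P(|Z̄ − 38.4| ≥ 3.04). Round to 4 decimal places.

Var(Z̄) = Var(Z_i)/n = 121.96/1365 = 0.089348.
Chebyshev: P(|Z̄ − 38.4| ≥ 3.04) ≤ Var(Z̄)/(3.04)² = 121.96/(1365·3.04²) = 0.0097.

0.0097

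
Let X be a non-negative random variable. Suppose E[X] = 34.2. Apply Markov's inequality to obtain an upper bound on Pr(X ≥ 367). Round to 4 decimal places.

0.0932

Markov's inequality: for a non-negative random variable, Pr(X ≥ a) ≤ E[X]/a.
Here E[X] = 34.2 and a = 367, so the bound is 34.2/367 = 0.0932.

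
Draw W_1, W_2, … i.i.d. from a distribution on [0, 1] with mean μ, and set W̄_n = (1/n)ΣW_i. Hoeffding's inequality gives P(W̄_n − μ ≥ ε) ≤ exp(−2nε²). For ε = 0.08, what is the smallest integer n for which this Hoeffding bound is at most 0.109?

174

Require exp(−2nε²) ≤ 0.109, i.e. 2nε² ≥ ln(1/0.109) = 2.216407.
So n ≥ 2.216407 / (2·0.08²) = 173.157.
The smallest integer n is 174.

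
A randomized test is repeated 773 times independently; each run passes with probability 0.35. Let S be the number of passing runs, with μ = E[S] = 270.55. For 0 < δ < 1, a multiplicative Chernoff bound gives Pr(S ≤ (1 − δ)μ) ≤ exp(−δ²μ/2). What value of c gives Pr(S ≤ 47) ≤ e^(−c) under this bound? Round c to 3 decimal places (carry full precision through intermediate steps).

92.357

Write 47 = (1 − δ)μ, so δ = 1 − 47/270.55 = 0.8262798…
Then the exponent is δ²μ/2 = (μ − 47)²/(2μ) = 92.357425.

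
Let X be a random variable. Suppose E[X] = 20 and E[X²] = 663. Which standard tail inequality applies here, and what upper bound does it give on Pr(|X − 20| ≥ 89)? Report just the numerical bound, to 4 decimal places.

0.0332

The first two moments determine the variance, so Chebyshev's inequality is the sharpest standard bound available.
Var(X) = E[X²] − (E[X])² = 663 − 400 = 263.
Chebyshev's inequality: Pr(|X − μ| ≥ t) ≤ Var(X)/t² = 263/7921 = 0.0332.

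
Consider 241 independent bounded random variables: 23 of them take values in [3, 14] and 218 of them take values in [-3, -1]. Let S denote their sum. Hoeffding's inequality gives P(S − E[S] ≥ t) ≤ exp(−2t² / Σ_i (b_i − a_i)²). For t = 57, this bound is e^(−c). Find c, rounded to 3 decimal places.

Σ(b_i − a_i)² = 23·11² + 218·2² = 3655.
c = 2t² / 3655 = 2·57² / 3655 = 1.7778.

1.778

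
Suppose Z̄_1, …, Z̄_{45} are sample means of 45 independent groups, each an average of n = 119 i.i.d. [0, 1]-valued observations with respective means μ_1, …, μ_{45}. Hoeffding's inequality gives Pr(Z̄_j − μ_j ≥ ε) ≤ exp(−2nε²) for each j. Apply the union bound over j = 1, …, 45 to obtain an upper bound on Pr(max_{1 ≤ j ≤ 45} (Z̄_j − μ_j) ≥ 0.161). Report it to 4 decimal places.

0.0942

Per-experiment Hoeffding bound: exp(−2·119·0.161²) = exp(−6.16920) = 0.0020929.
Union bound over 45 events: 45·0.0020929 = 0.09418.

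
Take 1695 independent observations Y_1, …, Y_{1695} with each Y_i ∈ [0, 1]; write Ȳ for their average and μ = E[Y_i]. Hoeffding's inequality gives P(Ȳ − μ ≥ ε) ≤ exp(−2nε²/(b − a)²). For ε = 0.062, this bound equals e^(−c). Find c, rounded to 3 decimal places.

c = 2nε²/(b − a)² = 2·1695·0.062² / 1² = 13.0312.

13.031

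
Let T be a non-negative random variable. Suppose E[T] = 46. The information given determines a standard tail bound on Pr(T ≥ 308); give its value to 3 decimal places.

Only the mean of a non-negative variable is known, so Markov's inequality is the applicable tail bound.
Markov's inequality: for a non-negative random variable, Pr(T ≥ a) ≤ E[T]/a.
Here E[T] = 46 and a = 308, so the bound is 46/308 = 0.1494.

0.149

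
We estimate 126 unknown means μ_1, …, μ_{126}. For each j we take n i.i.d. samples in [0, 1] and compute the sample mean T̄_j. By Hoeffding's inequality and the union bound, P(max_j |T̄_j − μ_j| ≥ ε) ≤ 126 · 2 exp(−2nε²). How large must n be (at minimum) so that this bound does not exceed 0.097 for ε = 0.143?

193

Need 2·126·exp(−2nε²) ≤ 0.097, i.e. exp(−2nε²) ≤ 0.097/252.
So 2nε² ≥ ln(252/0.097) = 7.862473.
Hence n ≥ 7.862473/(2·0.143²) = 192.246.
The smallest integer n is 193.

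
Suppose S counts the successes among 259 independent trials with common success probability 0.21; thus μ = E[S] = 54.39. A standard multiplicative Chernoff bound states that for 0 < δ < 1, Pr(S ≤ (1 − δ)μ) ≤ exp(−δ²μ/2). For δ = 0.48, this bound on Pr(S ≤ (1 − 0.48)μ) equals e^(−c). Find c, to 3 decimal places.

c = δ²μ/2 = 0.48²·54.39/2 = 6.2657.

6.266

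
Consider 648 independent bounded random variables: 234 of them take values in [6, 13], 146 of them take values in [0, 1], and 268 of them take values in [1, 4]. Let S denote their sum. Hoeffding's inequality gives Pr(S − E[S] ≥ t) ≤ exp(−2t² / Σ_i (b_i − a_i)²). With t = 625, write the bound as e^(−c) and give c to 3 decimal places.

55.708

Σ(b_i − a_i)² = 234·7² + 146·1² + 268·3² = 14024.
c = 2t² / 14024 = 2·625² / 14024 = 55.7081.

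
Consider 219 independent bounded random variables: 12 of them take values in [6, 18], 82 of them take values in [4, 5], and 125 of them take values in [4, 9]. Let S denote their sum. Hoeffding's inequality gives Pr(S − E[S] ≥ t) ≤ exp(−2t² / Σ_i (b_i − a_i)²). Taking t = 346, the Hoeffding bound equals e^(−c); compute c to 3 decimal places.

48.517

Σ(b_i − a_i)² = 12·12² + 82·1² + 125·5² = 4935.
c = 2t² / 4935 = 2·346² / 4935 = 48.5171.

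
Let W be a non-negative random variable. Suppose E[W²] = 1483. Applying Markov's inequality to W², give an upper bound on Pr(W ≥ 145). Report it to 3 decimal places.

0.071

Since W ≥ 0, the event {W ≥ 145} is the same as {W² ≥ 21025}.
Markov's inequality applied to W² gives Pr(W² ≥ 21025) ≤ E[W²]/21025 = 1483/21025 = 0.0705.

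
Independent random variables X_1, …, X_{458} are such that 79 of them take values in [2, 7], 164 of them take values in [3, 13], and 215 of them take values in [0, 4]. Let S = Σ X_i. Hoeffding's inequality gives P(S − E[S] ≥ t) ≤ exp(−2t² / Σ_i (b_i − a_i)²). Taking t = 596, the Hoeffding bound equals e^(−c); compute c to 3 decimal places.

32.566

Σ(b_i − a_i)² = 79·5² + 164·10² + 215·4² = 21815.
c = 2t² / 21815 = 2·596² / 21815 = 32.5662.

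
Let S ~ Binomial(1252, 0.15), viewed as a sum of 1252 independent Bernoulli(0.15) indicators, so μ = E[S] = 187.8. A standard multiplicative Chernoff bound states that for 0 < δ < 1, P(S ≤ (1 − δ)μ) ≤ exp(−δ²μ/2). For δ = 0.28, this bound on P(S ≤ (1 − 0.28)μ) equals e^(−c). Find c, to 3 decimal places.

c = δ²μ/2 = 0.28²·187.8/2 = 7.3618.

7.362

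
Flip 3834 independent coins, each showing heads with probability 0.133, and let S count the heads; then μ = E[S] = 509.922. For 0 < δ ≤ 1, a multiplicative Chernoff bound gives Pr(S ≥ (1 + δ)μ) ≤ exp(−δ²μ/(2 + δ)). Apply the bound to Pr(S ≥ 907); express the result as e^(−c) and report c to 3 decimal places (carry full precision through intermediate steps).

Write 907 = (1 + δ)μ, so δ = 907/509.922 − 1 = 0.7787034…
Then the exponent is δ²μ/(2 + δ) = (907 − μ)² / (μ·(2 + δ)) = 111.277077.

111.277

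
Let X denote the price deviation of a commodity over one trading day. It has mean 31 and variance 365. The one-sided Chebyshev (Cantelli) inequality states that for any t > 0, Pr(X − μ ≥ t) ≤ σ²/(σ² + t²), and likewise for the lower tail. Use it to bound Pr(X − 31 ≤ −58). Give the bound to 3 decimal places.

Here σ² = 365 and t = 58, so σ² + t² = 3729.
Cantelli's bound: 365/3729 = 0.0979.

0.098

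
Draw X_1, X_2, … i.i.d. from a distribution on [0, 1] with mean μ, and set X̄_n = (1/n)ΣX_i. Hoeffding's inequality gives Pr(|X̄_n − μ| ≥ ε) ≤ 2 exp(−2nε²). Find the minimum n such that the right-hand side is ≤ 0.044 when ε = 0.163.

72

Require 2·exp(−2nε²) ≤ 0.044, i.e. 2nε² ≥ ln(2/0.044) = 3.816713.
So n ≥ 3.816713 / (2·0.163²) = 71.826.
The smallest integer n is 72.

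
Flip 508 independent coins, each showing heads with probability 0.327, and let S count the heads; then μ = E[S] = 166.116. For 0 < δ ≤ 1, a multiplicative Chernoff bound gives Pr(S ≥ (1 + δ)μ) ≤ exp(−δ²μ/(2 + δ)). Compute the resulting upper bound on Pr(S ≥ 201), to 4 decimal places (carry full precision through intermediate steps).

Write 201 = (1 + δ)μ, so δ = 201/166.116 − 1 = 0.2099978…
Then the exponent is δ²μ/(2 + δ) = (201 − μ)² / (μ·(2 + δ)) = 3.314738.
Bound = exp(−3.314738) = 0.03634.

0.0363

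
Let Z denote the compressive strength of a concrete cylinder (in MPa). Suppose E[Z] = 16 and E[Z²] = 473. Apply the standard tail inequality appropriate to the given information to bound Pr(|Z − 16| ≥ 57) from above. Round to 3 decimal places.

0.067

The first two moments determine the variance, so Chebyshev's inequality is the sharpest standard bound available.
Var(Z) = E[Z²] − (E[Z])² = 473 − 256 = 217.
Chebyshev's inequality: Pr(|Z − μ| ≥ t) ≤ Var(Z)/t² = 217/3249 = 0.0668.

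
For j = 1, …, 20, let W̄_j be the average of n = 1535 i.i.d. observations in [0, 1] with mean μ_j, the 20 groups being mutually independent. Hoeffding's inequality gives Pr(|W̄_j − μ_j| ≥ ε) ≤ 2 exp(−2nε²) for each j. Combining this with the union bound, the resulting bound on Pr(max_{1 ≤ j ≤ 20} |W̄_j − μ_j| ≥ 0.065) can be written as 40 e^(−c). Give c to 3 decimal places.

Union bound over the 20 events: Pr(max_{1 ≤ j ≤ 20} |W̄_j − μ_j| ≥ 0.065) ≤ 20·2·exp(−2nε²) = 40 exp(−2·1535·0.065²).
So c = 2·1535·0.065² = 12.9708.

12.971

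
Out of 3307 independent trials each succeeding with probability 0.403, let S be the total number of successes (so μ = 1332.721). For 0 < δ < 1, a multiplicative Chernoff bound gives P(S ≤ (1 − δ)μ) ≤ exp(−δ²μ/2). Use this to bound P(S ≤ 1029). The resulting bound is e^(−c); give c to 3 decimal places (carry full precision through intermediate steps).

Write 1029 = (1 − δ)μ, so δ = 1 − 1029/1332.721 = 0.2278954…
Then the exponent is δ²μ/2 = (μ − 1029)²/(2μ) = 34.608311.

34.608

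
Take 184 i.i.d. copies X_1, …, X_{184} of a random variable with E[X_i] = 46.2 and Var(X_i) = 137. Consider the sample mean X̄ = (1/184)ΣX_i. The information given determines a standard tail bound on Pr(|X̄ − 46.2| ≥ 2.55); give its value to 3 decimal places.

With mean and variance of each term known, Chebyshev's inequality bounds the deviation of the sum (or sample mean).
Var(X̄) = Var(X_i)/n = 137/184 = 0.74457.
Chebyshev: Pr(|X̄ − 46.2| ≥ 2.55) ≤ Var(X̄)/(2.55)² = 137/(184·2.55²) = 0.1145.

0.115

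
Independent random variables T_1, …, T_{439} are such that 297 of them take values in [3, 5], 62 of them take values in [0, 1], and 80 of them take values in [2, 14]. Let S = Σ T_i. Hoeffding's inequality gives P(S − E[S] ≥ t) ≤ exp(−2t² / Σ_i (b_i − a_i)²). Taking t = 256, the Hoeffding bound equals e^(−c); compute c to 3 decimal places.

Σ(b_i − a_i)² = 297·2² + 62·1² + 80·12² = 12770.
c = 2t² / 12770 = 2·256² / 12770 = 10.2641.

10.264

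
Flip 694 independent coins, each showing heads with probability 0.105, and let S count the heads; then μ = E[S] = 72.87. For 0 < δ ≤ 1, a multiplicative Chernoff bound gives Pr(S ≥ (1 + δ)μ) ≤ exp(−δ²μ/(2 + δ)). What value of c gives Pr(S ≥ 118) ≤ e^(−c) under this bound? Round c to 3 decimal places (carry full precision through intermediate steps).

10.671

Write 118 = (1 + δ)μ, so δ = 118/72.87 − 1 = 0.6193221…
Then the exponent is δ²μ/(2 + δ) = (118 − μ)² / (μ·(2 + δ)) = 10.670702.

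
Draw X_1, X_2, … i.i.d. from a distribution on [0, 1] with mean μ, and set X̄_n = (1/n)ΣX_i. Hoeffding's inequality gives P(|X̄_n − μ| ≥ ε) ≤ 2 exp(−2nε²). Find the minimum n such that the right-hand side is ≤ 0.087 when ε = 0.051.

603

Require 2·exp(−2nε²) ≤ 0.087, i.e. 2nε² ≥ ln(2/0.087) = 3.134994.
So n ≥ 3.134994 / (2·0.051²) = 602.652.
The smallest integer n is 603.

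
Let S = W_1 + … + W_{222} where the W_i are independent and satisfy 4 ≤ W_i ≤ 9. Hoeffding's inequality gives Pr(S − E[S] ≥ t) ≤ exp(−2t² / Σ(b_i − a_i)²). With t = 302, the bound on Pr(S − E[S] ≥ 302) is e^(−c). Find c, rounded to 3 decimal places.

Σ(b_i − a_i)² = 222·(5)² = 5550.
c = 2t²/5550 = 2·302²/5550 = 32.8663.

32.866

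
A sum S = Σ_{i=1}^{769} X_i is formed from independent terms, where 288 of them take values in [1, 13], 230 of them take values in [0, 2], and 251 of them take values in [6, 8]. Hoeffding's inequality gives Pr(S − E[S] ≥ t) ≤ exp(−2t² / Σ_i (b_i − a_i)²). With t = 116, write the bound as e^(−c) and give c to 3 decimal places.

Σ(b_i − a_i)² = 288·12² + 230·2² + 251·2² = 43396.
c = 2t² / 43396 = 2·116² / 43396 = 0.6201.

0.620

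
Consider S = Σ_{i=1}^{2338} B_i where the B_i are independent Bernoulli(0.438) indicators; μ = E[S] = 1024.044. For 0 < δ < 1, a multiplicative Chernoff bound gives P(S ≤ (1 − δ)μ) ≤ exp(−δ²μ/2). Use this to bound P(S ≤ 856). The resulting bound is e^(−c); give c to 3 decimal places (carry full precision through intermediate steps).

Write 856 = (1 − δ)μ, so δ = 1 − 856/1024.044 = 0.1640984…
Then the exponent is δ²μ/2 = (μ − 856)²/(2μ) = 13.787877.

13.788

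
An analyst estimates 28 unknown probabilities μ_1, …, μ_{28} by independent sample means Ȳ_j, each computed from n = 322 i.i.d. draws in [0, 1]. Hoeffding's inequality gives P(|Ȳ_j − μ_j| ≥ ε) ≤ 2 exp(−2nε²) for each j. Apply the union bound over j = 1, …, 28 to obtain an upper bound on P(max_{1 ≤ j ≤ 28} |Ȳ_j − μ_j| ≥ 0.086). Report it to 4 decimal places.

Per-experiment Hoeffding bound: 2·exp(−2·322·0.086²) = 2·exp(−4.76302) = 0.017079.
Union bound over 28 events: 28·0.017079 = 0.47823.

0.4782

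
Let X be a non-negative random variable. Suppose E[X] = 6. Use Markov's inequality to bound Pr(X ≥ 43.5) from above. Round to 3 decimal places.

Markov's inequality: for a non-negative random variable, Pr(X ≥ a) ≤ E[X]/a.
Here E[X] = 6 and a = 43.5, so the bound is 6/43.5 = 0.1379.

0.138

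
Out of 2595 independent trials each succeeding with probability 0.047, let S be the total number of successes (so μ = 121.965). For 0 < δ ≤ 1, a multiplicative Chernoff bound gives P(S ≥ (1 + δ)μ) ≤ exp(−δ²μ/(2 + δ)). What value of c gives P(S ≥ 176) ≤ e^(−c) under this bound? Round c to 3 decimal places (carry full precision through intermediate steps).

Write 176 = (1 + δ)μ, so δ = 176/121.965 − 1 = 0.4430369…
Then the exponent is δ²μ/(2 + δ) = (176 − μ)² / (μ·(2 + δ)) = 9.799074.

9.799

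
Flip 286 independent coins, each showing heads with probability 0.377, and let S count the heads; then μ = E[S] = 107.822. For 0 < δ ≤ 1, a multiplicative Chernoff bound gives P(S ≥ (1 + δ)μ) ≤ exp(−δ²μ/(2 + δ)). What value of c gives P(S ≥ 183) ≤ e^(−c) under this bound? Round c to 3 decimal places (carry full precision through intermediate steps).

Write 183 = (1 + δ)μ, so δ = 183/107.822 − 1 = 0.6972418…
Then the exponent is δ²μ/(2 + δ) = (183 − μ)² / (μ·(2 + δ)) = 19.433646.

19.434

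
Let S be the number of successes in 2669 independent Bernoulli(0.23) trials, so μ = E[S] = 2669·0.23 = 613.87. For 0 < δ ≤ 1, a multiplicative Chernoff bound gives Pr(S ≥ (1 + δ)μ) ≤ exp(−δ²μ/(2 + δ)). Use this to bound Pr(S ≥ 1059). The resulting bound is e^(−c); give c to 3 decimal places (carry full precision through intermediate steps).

Write 1059 = (1 + δ)μ, so δ = 1059/613.87 − 1 = 0.725121…
Then the exponent is δ²μ/(2 + δ) = (1059 − μ)² / (μ·(2 + δ)) = 118.443583.

118.444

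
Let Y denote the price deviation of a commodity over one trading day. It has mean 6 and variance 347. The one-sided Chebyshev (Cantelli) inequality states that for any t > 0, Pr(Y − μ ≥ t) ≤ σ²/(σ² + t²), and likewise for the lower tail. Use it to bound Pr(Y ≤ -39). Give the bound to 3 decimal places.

Here σ² = 347 and t = 45, so σ² + t² = 2372.
Cantelli's bound: 347/2372 = 0.1463.

0.146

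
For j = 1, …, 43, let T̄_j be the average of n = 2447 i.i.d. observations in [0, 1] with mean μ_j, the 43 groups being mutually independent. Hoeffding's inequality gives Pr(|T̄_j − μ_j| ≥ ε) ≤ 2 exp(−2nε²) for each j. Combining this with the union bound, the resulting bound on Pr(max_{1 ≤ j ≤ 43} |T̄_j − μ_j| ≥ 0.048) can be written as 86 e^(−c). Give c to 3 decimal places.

Union bound over the 43 events: Pr(max_{1 ≤ j ≤ 43} |T̄_j − μ_j| ≥ 0.048) ≤ 43·2·exp(−2nε²) = 86 exp(−2·2447·0.048²).
So c = 2·2447·0.048² = 11.2758.

11.276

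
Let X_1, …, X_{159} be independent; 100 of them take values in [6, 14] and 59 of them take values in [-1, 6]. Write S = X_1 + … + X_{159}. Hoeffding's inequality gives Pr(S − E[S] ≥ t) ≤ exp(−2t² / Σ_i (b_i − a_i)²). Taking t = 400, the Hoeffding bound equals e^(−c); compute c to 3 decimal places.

34.442

Σ(b_i − a_i)² = 100·8² + 59·7² = 9291.
c = 2t² / 9291 = 2·400² / 9291 = 34.4419.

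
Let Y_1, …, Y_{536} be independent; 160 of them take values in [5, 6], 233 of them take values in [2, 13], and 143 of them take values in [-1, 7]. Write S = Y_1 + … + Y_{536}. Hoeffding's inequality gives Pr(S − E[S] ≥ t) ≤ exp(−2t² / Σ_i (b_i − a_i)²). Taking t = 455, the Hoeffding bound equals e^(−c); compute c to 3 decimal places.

11.040

Σ(b_i − a_i)² = 160·1² + 233·11² + 143·8² = 37505.
c = 2t² / 37505 = 2·455² / 37505 = 11.0399.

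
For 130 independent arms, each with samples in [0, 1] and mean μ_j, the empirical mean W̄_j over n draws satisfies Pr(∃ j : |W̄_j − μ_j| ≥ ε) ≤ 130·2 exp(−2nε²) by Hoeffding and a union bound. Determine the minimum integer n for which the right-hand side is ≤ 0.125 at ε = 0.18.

118

Need 2·130·exp(−2nε²) ≤ 0.125, i.e. exp(−2nε²) ≤ 0.125/260.
So 2nε² ≥ ln(260/0.125) = 7.640123.
Hence n ≥ 7.640123/(2·0.18²) = 117.903.
The smallest integer n is 118.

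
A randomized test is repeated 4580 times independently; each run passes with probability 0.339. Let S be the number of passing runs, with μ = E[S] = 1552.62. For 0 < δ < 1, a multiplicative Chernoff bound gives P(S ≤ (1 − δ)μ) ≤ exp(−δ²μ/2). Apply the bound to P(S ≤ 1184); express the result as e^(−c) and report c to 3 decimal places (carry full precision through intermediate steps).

Write 1184 = (1 − δ)μ, so δ = 1 − 1184/1552.62 = 0.237418…
Then the exponent is δ²μ/2 = (μ − 1184)²/(2μ) = 43.758519.

43.759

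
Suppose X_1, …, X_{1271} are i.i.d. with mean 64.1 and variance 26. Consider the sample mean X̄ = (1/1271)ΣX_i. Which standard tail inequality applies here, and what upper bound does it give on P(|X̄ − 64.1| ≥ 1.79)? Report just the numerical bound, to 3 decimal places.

With mean and variance of each term known, Chebyshev's inequality bounds the deviation of the sum (or sample mean).
Var(X̄) = Var(X_i)/n = 26/1271 = 0.020456.
Chebyshev: P(|X̄ − 64.1| ≥ 1.79) ≤ Var(X̄)/(1.79)² = 26/(1271·1.79²) = 0.0064.

0.006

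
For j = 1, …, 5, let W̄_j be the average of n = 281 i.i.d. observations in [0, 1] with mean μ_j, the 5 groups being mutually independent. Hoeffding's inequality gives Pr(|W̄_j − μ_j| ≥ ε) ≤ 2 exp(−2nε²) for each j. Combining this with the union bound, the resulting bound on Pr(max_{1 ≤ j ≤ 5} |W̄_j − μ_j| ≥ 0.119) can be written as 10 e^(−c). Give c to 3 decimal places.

7.958

Union bound over the 5 events: Pr(max_{1 ≤ j ≤ 5} |W̄_j − μ_j| ≥ 0.119) ≤ 5·2·exp(−2nε²) = 10 exp(−2·281·0.119²).
So c = 2·281·0.119² = 7.9585.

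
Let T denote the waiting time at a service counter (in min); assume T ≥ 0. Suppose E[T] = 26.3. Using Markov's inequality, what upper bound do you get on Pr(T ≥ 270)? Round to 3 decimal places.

0.097

Markov's inequality: for a non-negative random variable, Pr(T ≥ a) ≤ E[T]/a.
Here E[T] = 26.3 and a = 270, so the bound is 26.3/270 = 0.0974.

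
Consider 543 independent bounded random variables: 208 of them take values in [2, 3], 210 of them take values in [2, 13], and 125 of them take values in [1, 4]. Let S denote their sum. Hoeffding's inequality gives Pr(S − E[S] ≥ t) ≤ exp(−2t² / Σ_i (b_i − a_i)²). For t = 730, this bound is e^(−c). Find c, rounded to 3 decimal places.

Σ(b_i − a_i)² = 208·1² + 210·11² + 125·3² = 26743.
c = 2t² / 26743 = 2·730² / 26743 = 39.8534.

39.853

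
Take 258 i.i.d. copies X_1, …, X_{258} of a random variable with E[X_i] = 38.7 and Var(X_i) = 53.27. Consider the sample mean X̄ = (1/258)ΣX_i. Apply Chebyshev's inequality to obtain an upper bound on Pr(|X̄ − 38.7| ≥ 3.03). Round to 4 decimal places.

Var(X̄) = Var(X_i)/n = 53.27/258 = 0.20647.
Chebyshev: Pr(|X̄ − 38.7| ≥ 3.03) ≤ Var(X̄)/(3.03)² = 53.27/(258·3.03²) = 0.0225.

0.0225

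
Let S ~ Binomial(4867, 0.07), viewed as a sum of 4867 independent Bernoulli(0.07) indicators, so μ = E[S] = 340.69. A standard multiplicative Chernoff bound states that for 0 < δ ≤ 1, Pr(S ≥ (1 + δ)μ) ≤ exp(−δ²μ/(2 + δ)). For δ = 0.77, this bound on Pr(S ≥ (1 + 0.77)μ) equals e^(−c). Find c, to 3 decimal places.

c = δ²μ/(2 + δ) = 0.77²·340.69/(2 + 0.77) = 72.9224.

72.922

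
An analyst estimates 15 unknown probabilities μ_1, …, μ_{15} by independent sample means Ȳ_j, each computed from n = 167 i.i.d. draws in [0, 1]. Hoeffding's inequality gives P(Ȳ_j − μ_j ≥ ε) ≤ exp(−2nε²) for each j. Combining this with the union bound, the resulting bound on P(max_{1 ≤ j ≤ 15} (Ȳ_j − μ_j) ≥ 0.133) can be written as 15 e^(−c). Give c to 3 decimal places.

5.908

Union bound over the 15 events: P(max_{1 ≤ j ≤ 15} (Ȳ_j − μ_j) ≥ 0.133) ≤ 15·exp(−2nε²) = 15 exp(−2·167·0.133²).
So c = 2·167·0.133² = 5.9081.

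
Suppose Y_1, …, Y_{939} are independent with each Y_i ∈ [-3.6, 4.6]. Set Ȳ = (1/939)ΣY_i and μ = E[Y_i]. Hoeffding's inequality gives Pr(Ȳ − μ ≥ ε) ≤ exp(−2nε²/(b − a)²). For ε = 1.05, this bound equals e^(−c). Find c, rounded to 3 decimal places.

c = 2nε²/(b − a)² = 2·939·1.05² / 8.2² = 30.7926.

30.793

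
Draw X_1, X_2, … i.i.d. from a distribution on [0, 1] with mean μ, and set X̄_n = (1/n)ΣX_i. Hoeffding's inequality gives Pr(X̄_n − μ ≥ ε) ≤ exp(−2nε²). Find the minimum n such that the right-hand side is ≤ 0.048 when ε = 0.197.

40

Require exp(−2nε²) ≤ 0.048, i.e. 2nε² ≥ ln(1/0.048) = 3.036554.
So n ≥ 3.036554 / (2·0.197²) = 39.122.
The smallest integer n is 40.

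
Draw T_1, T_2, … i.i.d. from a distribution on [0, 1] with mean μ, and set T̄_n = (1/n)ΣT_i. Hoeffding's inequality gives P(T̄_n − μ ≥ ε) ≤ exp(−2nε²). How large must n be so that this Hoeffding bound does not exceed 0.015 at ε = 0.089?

Require exp(−2nε²) ≤ 0.015, i.e. 2nε² ≥ ln(1/0.015) = 4.199705.
So n ≥ 4.199705 / (2·0.089²) = 265.099.
The smallest integer n is 266.

266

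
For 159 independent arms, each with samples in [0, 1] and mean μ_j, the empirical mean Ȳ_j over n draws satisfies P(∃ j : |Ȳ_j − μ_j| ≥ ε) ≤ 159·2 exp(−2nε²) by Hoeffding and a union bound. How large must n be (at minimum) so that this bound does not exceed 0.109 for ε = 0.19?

Need 2·159·exp(−2nε²) ≤ 0.109, i.e. exp(−2nε²) ≤ 0.109/318.
So 2nε² ≥ ln(318/0.109) = 7.978459.
Hence n ≥ 7.978459/(2·0.19²) = 110.505.
The smallest integer n is 111.

111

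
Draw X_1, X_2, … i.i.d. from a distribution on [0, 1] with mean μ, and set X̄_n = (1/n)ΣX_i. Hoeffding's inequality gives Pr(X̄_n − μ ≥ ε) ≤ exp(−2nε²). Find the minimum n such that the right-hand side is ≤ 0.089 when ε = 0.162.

Require exp(−2nε²) ≤ 0.089, i.e. 2nε² ≥ ln(1/0.089) = 2.419119.
So n ≥ 2.419119 / (2·0.162²) = 46.089.
The smallest integer n is 47.

47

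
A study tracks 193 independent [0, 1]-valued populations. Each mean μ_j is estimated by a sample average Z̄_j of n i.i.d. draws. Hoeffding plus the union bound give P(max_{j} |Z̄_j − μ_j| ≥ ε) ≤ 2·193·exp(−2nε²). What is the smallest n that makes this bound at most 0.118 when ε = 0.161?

157

Need 2·193·exp(−2nε²) ≤ 0.118, i.e. exp(−2nε²) ≤ 0.118/386.
So 2nε² ≥ ln(386/0.118) = 8.092908.
Hence n ≥ 8.092908/(2·0.161²) = 156.107.
The smallest integer n is 157.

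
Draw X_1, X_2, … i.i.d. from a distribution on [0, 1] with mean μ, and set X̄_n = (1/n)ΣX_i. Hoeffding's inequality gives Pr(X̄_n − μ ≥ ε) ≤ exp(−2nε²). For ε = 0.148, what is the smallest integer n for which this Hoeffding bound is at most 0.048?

Require exp(−2nε²) ≤ 0.048, i.e. 2nε² ≥ ln(1/0.048) = 3.036554.
So n ≥ 3.036554 / (2·0.148²) = 69.315.
The smallest integer n is 70.

70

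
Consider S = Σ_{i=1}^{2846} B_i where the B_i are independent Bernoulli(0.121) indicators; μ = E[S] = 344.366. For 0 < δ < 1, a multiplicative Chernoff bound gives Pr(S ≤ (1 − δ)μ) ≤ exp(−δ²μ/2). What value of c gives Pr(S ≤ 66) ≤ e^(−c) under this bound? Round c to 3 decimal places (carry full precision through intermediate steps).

Write 66 = (1 − δ)μ, so δ = 1 − 66/344.366 = 0.8083434…
Then the exponent is δ²μ/2 = (μ − 66)²/(2μ) = 112.507666.

112.508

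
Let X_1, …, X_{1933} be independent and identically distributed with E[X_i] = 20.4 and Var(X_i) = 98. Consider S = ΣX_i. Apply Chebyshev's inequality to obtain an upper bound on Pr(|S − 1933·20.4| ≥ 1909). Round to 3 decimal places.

0.052

Var(S) = n·Var(X_i) = 1933·98 = 189434.
Chebyshev: Pr(|S − 1933·20.4| ≥ 1909) ≤ Var(S)/1909² = 189434/3644281 = 0.0520.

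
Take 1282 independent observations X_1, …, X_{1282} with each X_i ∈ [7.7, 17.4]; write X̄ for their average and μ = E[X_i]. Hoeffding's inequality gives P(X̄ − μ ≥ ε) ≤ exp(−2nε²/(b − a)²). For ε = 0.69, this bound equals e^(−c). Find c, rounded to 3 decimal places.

12.974

c = 2nε²/(b − a)² = 2·1282·0.69² / 9.7² = 12.9740.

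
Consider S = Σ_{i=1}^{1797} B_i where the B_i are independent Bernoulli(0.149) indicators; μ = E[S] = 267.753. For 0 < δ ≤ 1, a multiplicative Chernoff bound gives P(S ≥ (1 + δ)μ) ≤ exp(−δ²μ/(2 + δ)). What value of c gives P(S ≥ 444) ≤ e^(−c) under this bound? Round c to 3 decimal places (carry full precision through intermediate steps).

Write 444 = (1 + δ)μ, so δ = 444/267.753 − 1 = 0.6582447…
Then the exponent is δ²μ/(2 + δ) = (444 − μ)² / (μ·(2 + δ)) = 43.642956.

43.643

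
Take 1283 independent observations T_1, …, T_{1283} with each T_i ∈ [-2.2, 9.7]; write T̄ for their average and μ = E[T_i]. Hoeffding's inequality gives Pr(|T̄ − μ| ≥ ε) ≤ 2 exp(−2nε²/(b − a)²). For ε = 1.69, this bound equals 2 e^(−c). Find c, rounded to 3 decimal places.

51.753

c = 2nε²/(b − a)² = 2·1283·1.69² / 11.9² = 51.7531.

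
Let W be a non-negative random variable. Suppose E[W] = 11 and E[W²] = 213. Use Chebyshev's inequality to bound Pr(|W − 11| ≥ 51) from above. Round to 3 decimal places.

Var(W) = E[W²] − (E[W])² = 213 − 121 = 92.
Chebyshev's inequality: Pr(|W − μ| ≥ t) ≤ Var(W)/t² = 92/2601 = 0.0354.

0.035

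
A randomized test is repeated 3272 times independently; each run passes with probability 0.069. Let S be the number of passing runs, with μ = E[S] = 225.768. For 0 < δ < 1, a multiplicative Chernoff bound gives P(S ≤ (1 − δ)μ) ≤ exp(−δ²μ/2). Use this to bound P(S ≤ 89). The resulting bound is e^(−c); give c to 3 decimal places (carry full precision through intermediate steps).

41.426

Write 89 = (1 − δ)μ, so δ = 1 − 89/225.768 = 0.60579…
Then the exponent is δ²μ/2 = (μ − 89)²/(2μ) = 41.426344.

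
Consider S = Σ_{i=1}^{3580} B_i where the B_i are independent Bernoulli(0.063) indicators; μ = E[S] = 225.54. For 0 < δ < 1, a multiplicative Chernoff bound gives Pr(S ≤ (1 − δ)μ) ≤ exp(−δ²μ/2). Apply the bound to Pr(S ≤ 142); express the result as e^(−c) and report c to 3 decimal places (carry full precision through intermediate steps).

Write 142 = (1 − δ)μ, so δ = 1 − 142/225.54 = 0.3703999…
Then the exponent is δ²μ/2 = (μ − 142)²/(2μ) = 15.471605.

15.472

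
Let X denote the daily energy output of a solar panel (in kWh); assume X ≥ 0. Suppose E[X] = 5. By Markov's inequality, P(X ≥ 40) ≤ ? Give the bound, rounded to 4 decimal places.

0.1250

Markov's inequality: for a non-negative random variable, P(X ≥ a) ≤ E[X]/a.
Here E[X] = 5 and a = 40, so the bound is 5/40 = 0.1250.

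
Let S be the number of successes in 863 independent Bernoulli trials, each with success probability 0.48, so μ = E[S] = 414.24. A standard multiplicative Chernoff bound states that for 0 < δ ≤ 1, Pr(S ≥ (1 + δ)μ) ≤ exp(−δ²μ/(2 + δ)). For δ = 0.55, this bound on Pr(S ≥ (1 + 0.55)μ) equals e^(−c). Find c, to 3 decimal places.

49.140

c = δ²μ/(2 + δ) = 0.55²·414.24/(2 + 0.55) = 49.1402.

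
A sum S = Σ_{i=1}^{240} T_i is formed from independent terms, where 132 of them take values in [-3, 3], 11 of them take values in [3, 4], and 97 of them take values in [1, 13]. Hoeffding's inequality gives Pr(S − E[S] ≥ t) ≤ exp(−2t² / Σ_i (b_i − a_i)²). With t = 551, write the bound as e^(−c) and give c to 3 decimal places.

Σ(b_i − a_i)² = 132·6² + 11·1² + 97·12² = 18731.
c = 2t² / 18731 = 2·551² / 18731 = 32.4170.

32.417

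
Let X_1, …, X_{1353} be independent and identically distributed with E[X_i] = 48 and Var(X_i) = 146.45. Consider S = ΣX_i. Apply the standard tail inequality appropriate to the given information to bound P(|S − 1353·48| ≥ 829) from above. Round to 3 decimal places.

With mean and variance of each term known, Chebyshev's inequality bounds the deviation of the sum (or sample mean).
Var(S) = n·Var(X_i) = 1353·146.45 = 198146.85.
Chebyshev: P(|S − 1353·48| ≥ 829) ≤ Var(S)/829² = 198146.85/687241 = 0.2883.

0.288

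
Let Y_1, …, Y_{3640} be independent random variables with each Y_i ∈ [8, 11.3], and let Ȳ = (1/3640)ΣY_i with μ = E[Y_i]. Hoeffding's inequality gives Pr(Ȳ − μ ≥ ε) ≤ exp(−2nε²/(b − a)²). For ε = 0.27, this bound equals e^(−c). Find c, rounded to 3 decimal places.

48.734

c = 2nε²/(b − a)² = 2·3640·0.27² / 3.3² = 48.7339.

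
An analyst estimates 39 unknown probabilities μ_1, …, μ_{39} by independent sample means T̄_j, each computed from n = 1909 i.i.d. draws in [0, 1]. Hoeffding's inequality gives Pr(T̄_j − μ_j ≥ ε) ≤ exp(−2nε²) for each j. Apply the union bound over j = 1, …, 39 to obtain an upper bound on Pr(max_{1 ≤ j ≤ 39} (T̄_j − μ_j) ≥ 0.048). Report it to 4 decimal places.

0.0059

Per-experiment Hoeffding bound: exp(−2·1909·0.048²) = exp(−8.79667) = 0.00015124.
Union bound over 39 events: 39·0.00015124 = 0.00590.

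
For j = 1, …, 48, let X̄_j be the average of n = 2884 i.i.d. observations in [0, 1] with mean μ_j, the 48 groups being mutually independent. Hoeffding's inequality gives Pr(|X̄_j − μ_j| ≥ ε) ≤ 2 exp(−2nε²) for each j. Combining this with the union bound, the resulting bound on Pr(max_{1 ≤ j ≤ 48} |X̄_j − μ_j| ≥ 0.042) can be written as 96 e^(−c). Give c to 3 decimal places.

10.175

Union bound over the 48 events: Pr(max_{1 ≤ j ≤ 48} |X̄_j − μ_j| ≥ 0.042) ≤ 48·2·exp(−2nε²) = 96 exp(−2·2884·0.042²).
So c = 2·2884·0.042² = 10.1748.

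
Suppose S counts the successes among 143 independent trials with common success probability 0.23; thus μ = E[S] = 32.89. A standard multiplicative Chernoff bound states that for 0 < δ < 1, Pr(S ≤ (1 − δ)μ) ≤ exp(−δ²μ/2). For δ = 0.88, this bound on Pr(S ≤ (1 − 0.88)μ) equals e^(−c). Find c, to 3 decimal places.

c = δ²μ/2 = 0.88²·32.89/2 = 12.7350.

12.735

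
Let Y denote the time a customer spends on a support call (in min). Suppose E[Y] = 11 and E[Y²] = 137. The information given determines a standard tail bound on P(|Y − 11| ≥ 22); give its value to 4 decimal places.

The first two moments determine the variance, so Chebyshev's inequality is the sharpest standard bound available.
Var(Y) = E[Y²] − (E[Y])² = 137 − 121 = 16.
Chebyshev's inequality: P(|Y − μ| ≥ t) ≤ Var(Y)/t² = 16/484 = 0.0331.

0.0331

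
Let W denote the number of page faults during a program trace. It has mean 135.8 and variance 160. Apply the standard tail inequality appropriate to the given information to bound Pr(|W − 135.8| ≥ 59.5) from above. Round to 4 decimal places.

Mean and variance are known, so Chebyshev's inequality applies.
Chebyshev: Pr(|W − μ| ≥ t) ≤ Var(W)/t².
Bound = 160 / 3540.25 = 0.0452.

0.0452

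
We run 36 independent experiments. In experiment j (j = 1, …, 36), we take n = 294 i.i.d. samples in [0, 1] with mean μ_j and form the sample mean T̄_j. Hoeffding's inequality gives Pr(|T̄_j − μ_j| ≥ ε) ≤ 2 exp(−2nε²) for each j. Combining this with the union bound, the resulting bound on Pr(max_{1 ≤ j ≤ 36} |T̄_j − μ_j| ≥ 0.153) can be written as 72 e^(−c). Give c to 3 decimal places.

Union bound over the 36 events: Pr(max_{1 ≤ j ≤ 36} |T̄_j − μ_j| ≥ 0.153) ≤ 36·2·exp(−2nε²) = 72 exp(−2·294·0.153²).
So c = 2·294·0.153² = 13.7645.

13.764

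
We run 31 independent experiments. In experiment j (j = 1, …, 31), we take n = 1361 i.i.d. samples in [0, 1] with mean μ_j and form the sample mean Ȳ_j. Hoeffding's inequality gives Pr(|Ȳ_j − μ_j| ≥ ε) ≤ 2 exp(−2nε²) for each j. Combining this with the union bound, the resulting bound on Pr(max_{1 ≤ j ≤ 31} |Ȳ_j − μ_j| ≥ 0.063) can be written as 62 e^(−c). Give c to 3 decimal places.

10.804

Union bound over the 31 events: Pr(max_{1 ≤ j ≤ 31} |Ȳ_j − μ_j| ≥ 0.063) ≤ 31·2·exp(−2nε²) = 62 exp(−2·1361·0.063²).
So c = 2·1361·0.063² = 10.8036.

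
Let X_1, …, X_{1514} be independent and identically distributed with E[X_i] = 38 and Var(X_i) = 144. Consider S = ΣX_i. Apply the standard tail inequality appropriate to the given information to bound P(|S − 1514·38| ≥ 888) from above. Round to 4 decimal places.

0.2765

With mean and variance of each term known, Chebyshev's inequality bounds the deviation of the sum (or sample mean).
Var(S) = n·Var(X_i) = 1514·144 = 218016.
Chebyshev: P(|S − 1514·38| ≥ 888) ≤ Var(S)/888² = 218016/788544 = 0.2765.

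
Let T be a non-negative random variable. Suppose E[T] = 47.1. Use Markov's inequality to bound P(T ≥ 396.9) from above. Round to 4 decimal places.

Markov's inequality: for a non-negative random variable, P(T ≥ a) ≤ E[T]/a.
Here E[T] = 47.1 and a = 396.9, so the bound is 47.1/396.9 = 0.1187.

0.1187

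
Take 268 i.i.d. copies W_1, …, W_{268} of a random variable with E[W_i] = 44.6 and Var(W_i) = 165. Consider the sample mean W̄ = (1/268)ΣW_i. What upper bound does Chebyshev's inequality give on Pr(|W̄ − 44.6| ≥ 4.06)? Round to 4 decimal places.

Var(W̄) = Var(W_i)/n = 165/268 = 0.61567.
Chebyshev: Pr(|W̄ − 44.6| ≥ 4.06) ≤ Var(W̄)/(4.06)² = 165/(268·4.06²) = 0.0374.

0.0374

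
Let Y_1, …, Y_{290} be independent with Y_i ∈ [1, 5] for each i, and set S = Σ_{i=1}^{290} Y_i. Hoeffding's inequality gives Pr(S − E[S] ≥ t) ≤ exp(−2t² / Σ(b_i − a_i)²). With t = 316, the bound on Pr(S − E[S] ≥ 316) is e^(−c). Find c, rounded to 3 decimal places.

43.041

Σ(b_i − a_i)² = 290·(4)² = 4640.
c = 2t²/4640 = 2·316²/4640 = 43.0414.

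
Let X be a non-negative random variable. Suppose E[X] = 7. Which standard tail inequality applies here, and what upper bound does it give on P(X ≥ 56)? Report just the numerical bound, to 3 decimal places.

0.125

Only the mean of a non-negative variable is known, so Markov's inequality is the applicable tail bound.
Markov's inequality: for a non-negative random variable, P(X ≥ a) ≤ E[X]/a.
Here E[X] = 7 and a = 56, so the bound is 7/56 = 0.1250.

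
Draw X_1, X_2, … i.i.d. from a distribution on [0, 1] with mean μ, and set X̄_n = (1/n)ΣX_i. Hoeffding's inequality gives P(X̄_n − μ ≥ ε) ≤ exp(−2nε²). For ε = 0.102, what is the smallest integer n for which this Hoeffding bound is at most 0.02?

Require exp(−2nε²) ≤ 0.02, i.e. 2nε² ≥ ln(1/0.02) = 3.912023.
So n ≥ 3.912023 / (2·0.102²) = 188.006.
The smallest integer n is 189.

189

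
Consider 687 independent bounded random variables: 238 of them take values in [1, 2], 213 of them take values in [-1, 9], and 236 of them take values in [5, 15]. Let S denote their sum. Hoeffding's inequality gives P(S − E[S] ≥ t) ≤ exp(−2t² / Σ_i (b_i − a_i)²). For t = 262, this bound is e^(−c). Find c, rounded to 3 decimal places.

Σ(b_i − a_i)² = 238·1² + 213·10² + 236·10² = 45138.
c = 2t² / 45138 = 2·262² / 45138 = 3.0415.

3.042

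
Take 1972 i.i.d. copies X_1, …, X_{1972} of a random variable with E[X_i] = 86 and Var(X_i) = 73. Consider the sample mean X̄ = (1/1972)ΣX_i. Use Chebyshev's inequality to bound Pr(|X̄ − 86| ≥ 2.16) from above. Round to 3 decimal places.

Var(X̄) = Var(X_i)/n = 73/1972 = 0.037018.
Chebyshev: Pr(|X̄ − 86| ≥ 2.16) ≤ Var(X̄)/(2.16)² = 73/(1972·2.16²) = 0.0079.

0.008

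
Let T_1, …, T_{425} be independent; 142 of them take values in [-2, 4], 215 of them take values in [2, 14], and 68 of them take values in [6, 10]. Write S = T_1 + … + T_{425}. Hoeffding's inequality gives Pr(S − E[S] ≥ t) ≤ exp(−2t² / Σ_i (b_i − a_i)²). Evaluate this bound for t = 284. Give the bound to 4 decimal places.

0.0130

Σ(b_i − a_i)² = 142·6² + 215·12² + 68·4² = 37160.
Exponent = 2·284² / 37160 = 4.34101.
Bound = exp(−4.34101) = 0.01302.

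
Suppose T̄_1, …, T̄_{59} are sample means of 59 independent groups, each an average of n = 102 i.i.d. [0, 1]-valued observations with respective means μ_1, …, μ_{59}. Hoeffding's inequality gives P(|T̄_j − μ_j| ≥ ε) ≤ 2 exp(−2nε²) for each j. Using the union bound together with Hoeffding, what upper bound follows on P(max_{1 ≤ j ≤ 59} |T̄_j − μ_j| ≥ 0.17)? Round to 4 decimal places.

Per-experiment Hoeffding bound: 2·exp(−2·102·0.17²) = 2·exp(−5.89560) = 0.005503.
Union bound over 59 events: 59·0.005503 = 0.32468.

0.3247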